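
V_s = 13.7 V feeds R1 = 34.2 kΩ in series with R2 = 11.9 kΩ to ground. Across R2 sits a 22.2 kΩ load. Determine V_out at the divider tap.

V_out ≈ 2.53 V

First combine the lower leg with the load: R2 ‖ R_L = 7.747 kΩ.
Then V_out = V_s · R2'/(R1 + R2') = 13.7 × 7.747/41.95 = 2.530 V.
(Unloaded it would be 3.54 V; the load pulls it down.)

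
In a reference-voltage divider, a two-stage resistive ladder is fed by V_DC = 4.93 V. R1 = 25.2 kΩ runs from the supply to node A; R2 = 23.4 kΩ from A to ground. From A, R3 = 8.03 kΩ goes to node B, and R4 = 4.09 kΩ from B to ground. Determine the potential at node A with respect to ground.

Looking into the second stage from A: R3 + R4 = 12.12 kΩ appears in parallel with R2.
Effective lower resistance at A: R2 ‖ 12.12 = 7.984 kΩ.
First divider: V_A = V_DC · 7.984/(25.2 + 7.984) = 1.186 V.

V_A ≈ 1.19 V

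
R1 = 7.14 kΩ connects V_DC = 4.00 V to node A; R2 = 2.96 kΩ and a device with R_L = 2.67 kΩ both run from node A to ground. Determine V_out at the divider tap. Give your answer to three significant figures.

V_out ≈ 0.657 V

First combine the lower leg with the load: R2 ‖ R_L = 1.404 kΩ.
Voltage divider with the loaded lower leg: V_out = 4.00 × 1.404/(7.14 + 1.404) = 4.00 × 0.1643 = 0.6572 V.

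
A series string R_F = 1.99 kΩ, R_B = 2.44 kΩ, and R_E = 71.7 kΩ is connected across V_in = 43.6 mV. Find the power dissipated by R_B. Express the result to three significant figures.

P ≈ 0.800 nW

ΣR = 76.13 kΩ → I = 43.6/76.13 = 0.5727 µA.
P = I²R = 0.3280 × 2.44 = 0.8003 nW.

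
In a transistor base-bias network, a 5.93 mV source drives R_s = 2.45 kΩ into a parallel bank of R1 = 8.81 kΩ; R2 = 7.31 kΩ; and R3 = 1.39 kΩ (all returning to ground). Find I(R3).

I ≈ 1.26 µA

Parallel bank: R_p = 1/(1/8.81 + 1/7.31 + 1/1.39) = 1.031 kΩ.
V_A by voltage divider: V_A = 5.93 × 1.031/(2.45 + 1.031) = 1.757 mV.
I(R3) = V_A / R3 = 1.757/1.39 = 1.264 µA.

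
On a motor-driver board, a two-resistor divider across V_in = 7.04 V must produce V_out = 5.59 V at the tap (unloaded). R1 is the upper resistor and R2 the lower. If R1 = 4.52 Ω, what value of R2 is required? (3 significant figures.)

Required fraction k = V_out/V_in = 0.7940.
Rearranging, R2 = R1·k/(1−k) = 4.52 × 3.855 = 17.43 Ω.

R2 ≈ 17.4 Ω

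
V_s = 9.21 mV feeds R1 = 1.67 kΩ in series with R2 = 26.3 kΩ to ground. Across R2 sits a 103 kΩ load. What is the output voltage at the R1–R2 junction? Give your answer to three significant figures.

V_out ≈ 8.53 mV

First combine the lower leg with the load: R2 ‖ R_L = 20.95 kΩ.
Now apply the divider: V_out = 9.21 × 0.9262 = 8.530 mV.
(Unloaded it would be 8.66 mV; the load pulls it down.)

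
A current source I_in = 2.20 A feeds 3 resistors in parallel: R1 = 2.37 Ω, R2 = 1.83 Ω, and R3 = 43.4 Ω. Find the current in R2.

ΣG = 1/2.37 + 1/1.83 + 1/43.4 = 0.9914.
Current divider: I(R2) = I_in · G_k/ΣG = 2.20 × (0.5464/0.9914) = 2.20 × 0.5512 = 1.213 A.

I ≈ 1.21 A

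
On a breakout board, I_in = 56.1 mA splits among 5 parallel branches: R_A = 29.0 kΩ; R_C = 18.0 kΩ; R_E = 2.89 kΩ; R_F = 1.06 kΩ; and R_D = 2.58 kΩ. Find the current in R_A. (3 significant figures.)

I ≈ 1.09 mA

Total conductance ΣG = 1/29.0 + 1/18.0 + 1/2.89 + 1/1.06 + 1/2.58 = 1.767 (units of 1/kΩ).
By the current-divider rule, I = I_in · G_k/ΣG = 56.1 × 0.01951 = 1.095 mA.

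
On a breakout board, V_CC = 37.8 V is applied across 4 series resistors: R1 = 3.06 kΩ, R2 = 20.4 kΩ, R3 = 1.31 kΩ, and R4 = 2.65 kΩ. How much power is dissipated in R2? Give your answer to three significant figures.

ΣR = 27.42 kΩ → I = 37.8/27.42 = 1.379 mA.
V(R2) = I·R = 28.12 V; P = V·I = 28.12 × 1.379 = 38.77 mW.

P ≈ 38.8 mW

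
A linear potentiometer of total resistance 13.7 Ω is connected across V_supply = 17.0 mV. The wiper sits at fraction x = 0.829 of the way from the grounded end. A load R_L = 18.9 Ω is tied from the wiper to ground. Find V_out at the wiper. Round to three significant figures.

V_out ≈ 12.8 mV

Split the track: R_lower = x·R_p = 11.36 Ω, R_upper = (1−x)·R_p = 2.343 Ω.
R_L loads the lower segment: effective lower R = 7.094 Ω.
Then V_out = V_supply · 7.094/(2.343 + 7.094) = 12.78 mV.
(Unloaded: V_out = x·V_supply = 14.1 mV.)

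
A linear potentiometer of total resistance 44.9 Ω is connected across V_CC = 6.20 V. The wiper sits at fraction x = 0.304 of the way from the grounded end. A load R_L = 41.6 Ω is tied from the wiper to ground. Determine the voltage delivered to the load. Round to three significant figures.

V_out ≈ 1.53 V

Lower segment x·R_p = 13.65 Ω; upper segment (1−x)·R_p = 31.25 Ω.
(x·R_p) ‖ R_L = 10.28 Ω.
V_out = 6.20 × 10.28/(31.25 + 10.28) = 1.534 V.
(Unloaded: V_out = x·V_CC = 1.88 V.)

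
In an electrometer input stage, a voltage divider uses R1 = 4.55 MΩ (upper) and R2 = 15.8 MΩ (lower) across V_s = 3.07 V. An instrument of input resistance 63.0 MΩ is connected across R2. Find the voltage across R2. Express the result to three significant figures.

The load sits in parallel with R2, giving an effective lower resistance R2' = R2·R_L/(R2+R_L) = 12.63 MΩ.
Voltage divider with the loaded lower leg: V_out = 3.07 × 12.63/(4.55 + 12.63) = 3.07 × 0.7352 = 2.257 V.

V_out ≈ 2.26 V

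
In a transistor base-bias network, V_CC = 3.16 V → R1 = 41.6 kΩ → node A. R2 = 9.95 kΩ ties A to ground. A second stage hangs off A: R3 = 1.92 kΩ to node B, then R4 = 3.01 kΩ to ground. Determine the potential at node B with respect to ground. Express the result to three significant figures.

Node A sees R2 in parallel with the series input of stage 2, R3 + R4 = 4.930 kΩ.
R2 ‖ (R3+R4) = 3.297 kΩ.
So V_A = 3.16 × 0.07343 = 0.2320 V.
Then the unloaded second divider: V_B = V_A × R4/(R3+R4) = 0.2320 × 0.6105 = 0.1417 V.

V_B ≈ 0.142 V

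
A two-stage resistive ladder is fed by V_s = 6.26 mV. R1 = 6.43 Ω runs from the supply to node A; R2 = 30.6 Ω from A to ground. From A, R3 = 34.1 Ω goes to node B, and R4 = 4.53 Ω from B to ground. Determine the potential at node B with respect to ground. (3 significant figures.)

Node A sees R2 in parallel with the series input of stage 2, R3 + R4 = 38.63 Ω.
Effective lower resistance at A: R2 ‖ 38.63 = 17.07 Ω.
First divider: V_A = V_s · 17.07/(6.43 + 17.07) = 4.547 mV.
Then the unloaded second divider: V_B = V_A × R4/(R3+R4) = 4.547 × 0.1173 = 0.5333 mV.

V_B ≈ 0.533 mV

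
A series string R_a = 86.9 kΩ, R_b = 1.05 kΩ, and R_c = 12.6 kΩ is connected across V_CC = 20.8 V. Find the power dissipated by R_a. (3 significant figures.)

The common current is I = 20.8/100.6 = 0.2069 mA.
V(R_a) = I·R = 17.98 V; P = V·I = 17.98 × 0.2069 = 3.719 mW.

P ≈ 3.72 mW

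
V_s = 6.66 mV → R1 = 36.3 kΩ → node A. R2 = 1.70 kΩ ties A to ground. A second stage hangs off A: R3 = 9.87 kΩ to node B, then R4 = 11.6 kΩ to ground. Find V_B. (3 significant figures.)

V_B ≈ 0.150 mV

Node A sees R2 in parallel with the series input of stage 2, R3 + R4 = 21.47 kΩ.
Effective lower resistance at A: R2 ‖ 21.47 = 1.575 kΩ.
So V_A = 6.66 × 0.04159 = 0.2770 mV.
Then the unloaded second divider: V_B = V_A × R4/(R3+R4) = 0.2770 × 0.5403 = 0.1497 mV.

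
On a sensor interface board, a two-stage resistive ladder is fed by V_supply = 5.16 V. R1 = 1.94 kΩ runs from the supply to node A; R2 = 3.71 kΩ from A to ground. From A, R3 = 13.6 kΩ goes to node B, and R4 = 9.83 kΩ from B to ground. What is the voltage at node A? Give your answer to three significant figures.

V_A ≈ 3.21 V

Looking into the second stage from A: R3 + R4 = 23.43 kΩ appears in parallel with R2.
Effective lower resistance at A: R2 ‖ 23.43 = 3.203 kΩ.
So V_A = 5.16 × 0.6228 = 3.214 V.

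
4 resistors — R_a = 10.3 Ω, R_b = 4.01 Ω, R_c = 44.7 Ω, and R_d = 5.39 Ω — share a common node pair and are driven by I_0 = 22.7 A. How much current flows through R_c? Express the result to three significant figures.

I ≈ 0.916 A

Conductances: ΣG = 1/10.3 + 1/4.01 + 1/44.7 + 1/5.39 = 0.5544 (1/Ω).
Current divider: I(R_c) = I_0 · G_k/ΣG = 22.7 × (0.02237/0.5544) = 22.7 × 0.04036 = 0.9161 A.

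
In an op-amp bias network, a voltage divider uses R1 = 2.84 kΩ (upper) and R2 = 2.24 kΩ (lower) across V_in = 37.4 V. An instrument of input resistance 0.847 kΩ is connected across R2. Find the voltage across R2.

R2 ‖ R_L = (2.24 × 0.847)/(2.24 + 0.847) = 0.6146 kΩ.
Now apply the divider: V_out = 37.4 × 0.1779 = 6.654 V.

V_out ≈ 6.65 V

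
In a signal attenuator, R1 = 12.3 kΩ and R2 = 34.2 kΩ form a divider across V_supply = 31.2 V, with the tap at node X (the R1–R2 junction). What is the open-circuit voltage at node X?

V_th ≈ 22.9 V

With X open, the divider is unloaded: V_th = 31.2 × 34.2/46.50 = 22.95 V.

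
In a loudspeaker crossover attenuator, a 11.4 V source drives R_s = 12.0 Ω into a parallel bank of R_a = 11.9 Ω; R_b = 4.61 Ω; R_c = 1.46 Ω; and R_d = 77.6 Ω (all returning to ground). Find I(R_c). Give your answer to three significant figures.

I ≈ 0.601 A

Equivalent of the parallel group: R_p = 1.001 Ω.
V_A by voltage divider: V_A = 11.4 × 1.001/(12.0 + 1.001) = 0.8779 V.
I(R_c) = V_A / R_c = 0.8779/1.46 = 0.6013 A.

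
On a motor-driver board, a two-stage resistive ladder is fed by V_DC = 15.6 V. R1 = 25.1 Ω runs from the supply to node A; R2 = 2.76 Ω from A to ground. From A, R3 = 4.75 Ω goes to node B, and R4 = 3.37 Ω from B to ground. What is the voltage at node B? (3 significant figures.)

Looking into the second stage from A: R3 + R4 = 8.120 Ω appears in parallel with R2.
R2 ‖ (R3+R4) = 2.060 Ω.
So V_A = 15.6 × 0.07584 = 1.183 V.
Then the unloaded second divider: V_B = V_A × R4/(R3+R4) = 1.183 × 0.4150 = 0.4910 V.

V_B ≈ 0.491 V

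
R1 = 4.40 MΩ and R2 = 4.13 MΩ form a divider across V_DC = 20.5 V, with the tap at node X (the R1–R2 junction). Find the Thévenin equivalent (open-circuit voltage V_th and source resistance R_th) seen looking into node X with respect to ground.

V_th ≈ 9.93 V, R_th ≈ 2.13 MΩ

Open-circuit (no load on X): V_th = V_DC · R2/(R1 + R2) = 20.5 × 4.13/(4.400 + 4.13) = 9.926 V.
Zeroing V_DC shorts the top of R1 to ground, so R_th = R1 ‖ R2 = 2.130 MΩ.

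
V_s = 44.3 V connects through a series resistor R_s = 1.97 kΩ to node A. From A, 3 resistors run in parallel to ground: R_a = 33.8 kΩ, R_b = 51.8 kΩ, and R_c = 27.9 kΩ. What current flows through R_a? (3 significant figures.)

I ≈ 1.12 mA

Combine the parallel branches: R_p = (1/33.8 + 1/51.8 + 1/27.9)⁻¹ = 11.80 kΩ.
V_A = 44.3 × 11.80/13.77 = 37.96 V.
I(R_a) = V_A / R_a = 37.96/33.8 = 1.123 mA.
(Equivalently: I_total = 3.217 mA, then current-divider fraction G_k/ΣG = 0.3492.)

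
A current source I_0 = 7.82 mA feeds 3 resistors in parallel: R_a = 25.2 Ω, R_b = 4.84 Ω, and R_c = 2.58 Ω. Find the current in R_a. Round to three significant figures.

Total conductance ΣG = 1/25.2 + 1/4.84 + 1/2.58 = 0.6339 (units of 1/Ω).
By the current-divider rule, I = I_0 · G_k/ΣG = 7.82 × 0.06260 = 0.4895 mA.

I ≈ 0.490 mA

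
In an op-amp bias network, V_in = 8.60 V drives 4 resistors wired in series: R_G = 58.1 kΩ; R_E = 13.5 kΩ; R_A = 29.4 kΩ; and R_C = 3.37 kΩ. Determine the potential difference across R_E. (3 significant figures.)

V ≈ 1.11 V

Total series resistance ΣR = 58.1 + 13.5 + 29.4 + 3.37 = 104.4 kΩ.
Voltage divider: V = V_in · (13.50 / 104.4) = 8.60 × 0.1293 = 1.112 V.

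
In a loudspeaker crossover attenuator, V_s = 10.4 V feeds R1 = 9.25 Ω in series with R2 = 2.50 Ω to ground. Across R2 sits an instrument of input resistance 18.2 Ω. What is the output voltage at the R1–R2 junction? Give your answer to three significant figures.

R2 ‖ R_L = (2.50 × 18.2)/(2.50 + 18.2) = 2.198 Ω.
Now apply the divider: V_out = 10.4 × 0.1920 = 1.997 V.
(Unloaded it would be 2.21 V; the load pulls it down.)

V_out ≈ 2.00 V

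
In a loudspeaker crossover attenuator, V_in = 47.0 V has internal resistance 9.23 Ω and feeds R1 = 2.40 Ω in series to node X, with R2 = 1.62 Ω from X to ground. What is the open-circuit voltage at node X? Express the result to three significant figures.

R1' = 9.23 + 2.40 = 11.63 Ω (source resistance + R1).
Open-circuit (no load on X): V_th = V_in · R2/(R1' + R2) = 47.0 × 1.62/(11.63 + 1.62) = 5.746 V.

V_th ≈ 5.75 V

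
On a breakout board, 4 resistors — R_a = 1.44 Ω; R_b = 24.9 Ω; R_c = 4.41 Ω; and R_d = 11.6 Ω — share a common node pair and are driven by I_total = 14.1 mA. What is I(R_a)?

Conductances: ΣG = 1/1.44 + 1/24.9 + 1/4.41 + 1/11.6 = 1.048 (1/Ω).
By the current-divider rule, I = I_total · G_k/ΣG = 14.1 × 0.6629 = 9.347 mA.

I ≈ 9.35 mA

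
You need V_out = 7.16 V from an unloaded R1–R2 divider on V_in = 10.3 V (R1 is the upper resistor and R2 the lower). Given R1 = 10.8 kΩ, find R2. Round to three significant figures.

V_out/V_in = R2/(R1+R2) = 0.6951.
Rearranging, R2 = R1·k/(1−k) = 10.8 × 2.280 = 24.63 kΩ.

R2 ≈ 24.6 kΩ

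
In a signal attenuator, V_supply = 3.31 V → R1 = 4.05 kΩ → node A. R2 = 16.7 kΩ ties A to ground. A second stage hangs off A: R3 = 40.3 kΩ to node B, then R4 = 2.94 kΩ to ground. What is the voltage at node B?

Node A sees R2 in parallel with the series input of stage 2, R3 + R4 = 43.24 kΩ.
R2 ‖ (R3+R4) = 12.05 kΩ.
First divider: V_A = V_supply · 12.05/(4.05 + 12.05) = 2.477 V.
Then the unloaded second divider: V_B = V_A × R4/(R3+R4) = 2.477 × 0.06799 = 0.1684 V.

V_B ≈ 0.168 V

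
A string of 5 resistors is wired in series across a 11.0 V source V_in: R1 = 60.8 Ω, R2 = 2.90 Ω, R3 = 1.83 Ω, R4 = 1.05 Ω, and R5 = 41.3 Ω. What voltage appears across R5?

Series total: ΣR = 60.8 + 2.90 + 1.83 + 1.05 + 41.3 = 107.9 Ω.
Voltage divider: V = V_in · (41.30 / 107.9) = 11.0 × 0.3828 = 4.211 V.

V ≈ 4.21 V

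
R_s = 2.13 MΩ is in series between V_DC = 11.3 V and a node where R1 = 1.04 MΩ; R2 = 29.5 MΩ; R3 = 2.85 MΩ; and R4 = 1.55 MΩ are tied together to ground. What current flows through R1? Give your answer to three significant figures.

I ≈ 2.07 µA

Parallel bank: R_p = 1/(1/1.04 + 1/29.5 + 1/2.85 + 1/1.55) = 0.5021 MΩ.
V_A by voltage divider: V_A = 11.3 × 0.5021/(2.13 + 0.5021) = 2.156 V.
Branch current I = V_A/R1 = 2.156/1.04 = 2.073 µA.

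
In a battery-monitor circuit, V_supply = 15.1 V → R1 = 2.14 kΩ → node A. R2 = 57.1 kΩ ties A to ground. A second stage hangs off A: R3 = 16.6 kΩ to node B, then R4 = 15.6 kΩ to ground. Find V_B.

The second stage (R3 + R4 = 32.20 kΩ) loads node A in parallel with R2.
Effective lower resistance at A: R2 ‖ 32.20 = 20.59 kΩ.
So V_A = 15.1 × 0.9058 = 13.68 V.
Then the unloaded second divider: V_B = V_A × R4/(R3+R4) = 13.68 × 0.4845 = 6.627 V.

V_B ≈ 6.63 V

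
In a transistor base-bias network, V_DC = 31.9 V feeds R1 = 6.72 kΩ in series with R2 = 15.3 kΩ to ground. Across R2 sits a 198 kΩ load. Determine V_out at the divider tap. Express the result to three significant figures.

V_out ≈ 21.7 V

R2 ‖ R_L = (15.3 × 198)/(15.3 + 198) = 14.20 kΩ.
Then V_out = V_DC · R2'/(R1 + R2') = 31.9 × 14.20/20.92 = 21.65 V.
(Unloaded it would be 22.2 V; the load pulls it down.)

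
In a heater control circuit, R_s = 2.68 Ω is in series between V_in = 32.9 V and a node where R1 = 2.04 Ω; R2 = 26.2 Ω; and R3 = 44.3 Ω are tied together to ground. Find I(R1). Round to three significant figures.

I ≈ 6.51 A

Combine the parallel branches: R_p = (1/2.04 + 1/26.2 + 1/44.3)⁻¹ = 1.815 Ω.
V_A by voltage divider: V_A = 32.9 × 1.815/(2.68 + 1.815) = 13.28 V.
Branch current I = V_A/R1 = 13.28/2.04 = 6.512 A.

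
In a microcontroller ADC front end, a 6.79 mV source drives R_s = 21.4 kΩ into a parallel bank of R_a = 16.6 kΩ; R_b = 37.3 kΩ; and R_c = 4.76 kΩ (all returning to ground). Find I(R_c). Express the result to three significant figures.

Combine the parallel branches: R_p = (1/16.6 + 1/37.3 + 1/4.76)⁻¹ = 3.365 kΩ.
V_A = 6.79 × 3.365/24.77 = 0.9227 mV.
Branch current I = V_A/R_c = 0.9227/4.76 = 0.1938 µA.
(Check via current divider: I_total = 0.2742 µA; share G_k/ΣG = 0.7070 → same result.)

I ≈ 0.194 µA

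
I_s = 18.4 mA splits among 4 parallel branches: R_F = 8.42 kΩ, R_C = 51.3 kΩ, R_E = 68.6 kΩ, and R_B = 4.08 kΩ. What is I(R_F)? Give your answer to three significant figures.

Total conductance ΣG = 1/8.42 + 1/51.3 + 1/68.6 + 1/4.08 = 0.3979 (units of 1/kΩ).
By the current-divider rule, I = I_s · G_k/ΣG = 18.4 × 0.2985 = 5.492 mA.

I ≈ 5.49 mA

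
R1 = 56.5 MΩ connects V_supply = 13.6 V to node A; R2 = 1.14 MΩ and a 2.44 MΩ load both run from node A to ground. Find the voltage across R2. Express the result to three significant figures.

V_out ≈ 0.184 V

The load sits in parallel with R2, giving an effective lower resistance R2' = R2·R_L/(R2+R_L) = 0.7770 MΩ.
Voltage divider with the loaded lower leg: V_out = 13.6 × 0.7770/(56.5 + 0.7770) = 13.6 × 0.01357 = 0.1845 V.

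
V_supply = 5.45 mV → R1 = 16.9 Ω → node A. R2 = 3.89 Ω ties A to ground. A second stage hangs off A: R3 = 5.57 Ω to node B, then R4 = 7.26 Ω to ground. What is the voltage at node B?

Node A sees R2 in parallel with the series input of stage 2, R3 + R4 = 12.83 Ω.
Effective lower resistance at A: R2 ‖ 12.83 = 2.985 Ω.
So V_A = 5.45 × 0.1501 = 0.8181 mV.
Then the unloaded second divider: V_B = V_A × R4/(R3+R4) = 0.8181 × 0.5659 = 0.4629 mV.

V_B ≈ 0.463 mV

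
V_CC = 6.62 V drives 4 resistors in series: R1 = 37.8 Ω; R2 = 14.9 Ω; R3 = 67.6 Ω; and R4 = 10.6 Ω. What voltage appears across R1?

V ≈ 1.91 V

ΣR = 37.8 + 14.9 + 67.6 + 10.6 = 130.9 Ω.
Voltage divider: V = V_CC · (37.80 / 130.9) = 6.62 × 0.2888 = 1.912 V.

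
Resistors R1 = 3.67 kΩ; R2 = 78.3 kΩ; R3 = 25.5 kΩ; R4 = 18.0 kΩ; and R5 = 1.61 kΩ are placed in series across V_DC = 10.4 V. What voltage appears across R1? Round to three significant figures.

Series total: ΣR = 3.67 + 78.3 + 25.5 + 18.0 + 1.61 = 127.1 kΩ.
By the voltage-divider rule, V = 10.4 × 3.670/127.1 = 0.3003 V.

V ≈ 0.300 V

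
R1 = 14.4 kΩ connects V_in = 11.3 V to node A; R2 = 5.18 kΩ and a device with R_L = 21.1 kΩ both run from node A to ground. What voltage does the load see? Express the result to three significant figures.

R2 ‖ R_L = (5.18 × 21.1)/(5.18 + 21.1) = 4.159 kΩ.
Voltage divider with the loaded lower leg: V_out = 11.3 × 4.159/(14.4 + 4.159) = 11.3 × 0.2241 = 2.532 V.

V_out ≈ 2.53 V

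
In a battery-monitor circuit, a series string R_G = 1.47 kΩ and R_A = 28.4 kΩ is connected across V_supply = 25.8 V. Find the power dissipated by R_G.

ΣR = 29.87 kΩ → I = 25.8/29.87 = 0.8637 mA.
P = I²R = 0.7461 × 1.47 = 1.097 mW.

P ≈ 1.10 mW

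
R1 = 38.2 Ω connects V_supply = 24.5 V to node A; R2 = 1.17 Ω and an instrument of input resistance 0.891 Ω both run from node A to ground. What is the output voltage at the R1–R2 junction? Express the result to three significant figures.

V_out ≈ 0.320 V

R2 ‖ R_L = (1.17 × 0.891)/(1.17 + 0.891) = 0.5058 Ω.
Now apply the divider: V_out = 24.5 × 0.01307 = 0.3202 V.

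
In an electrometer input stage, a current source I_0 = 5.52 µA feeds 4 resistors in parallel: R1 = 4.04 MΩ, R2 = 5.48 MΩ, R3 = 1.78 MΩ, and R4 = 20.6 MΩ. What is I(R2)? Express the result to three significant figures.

I ≈ 0.968 µA

Conductances: ΣG = 1/4.04 + 1/5.48 + 1/1.78 + 1/20.6 = 1.040 (1/MΩ).
By the current-divider rule, I = I_0 · G_k/ΣG = 5.52 × 0.1754 = 0.9682 µA.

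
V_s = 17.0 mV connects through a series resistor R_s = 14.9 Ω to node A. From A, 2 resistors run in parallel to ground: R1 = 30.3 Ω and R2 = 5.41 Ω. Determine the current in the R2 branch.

I ≈ 0.740 mA

Combine the parallel branches: R_p = (1/30.3 + 1/5.41)⁻¹ = 4.590 Ω.
V_A by voltage divider: V_A = 17.0 × 4.590/(14.9 + 4.590) = 4.004 mV.
Branch current I = V_A/R2 = 4.004/5.41 = 0.7401 mA.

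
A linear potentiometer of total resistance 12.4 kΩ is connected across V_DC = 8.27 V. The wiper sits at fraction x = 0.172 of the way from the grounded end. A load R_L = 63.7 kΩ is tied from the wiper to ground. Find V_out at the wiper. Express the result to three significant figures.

V_out ≈ 1.38 V

The pot divides into 10.27 kΩ above the wiper and 2.133 kΩ below.
R_L loads the lower segment: effective lower R = 2.064 kΩ.
Then V_out = V_DC · 2.064/(10.27 + 2.064) = 1.384 V.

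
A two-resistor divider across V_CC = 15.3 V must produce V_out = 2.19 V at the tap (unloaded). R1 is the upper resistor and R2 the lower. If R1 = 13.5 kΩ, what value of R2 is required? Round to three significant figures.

Required fraction k = V_out/V_CC = 0.1431.
Rearranging, R2 = R1·k/(1−k) = 13.5 × 0.1670 = 2.255 kΩ.

R2 ≈ 2.26 kΩ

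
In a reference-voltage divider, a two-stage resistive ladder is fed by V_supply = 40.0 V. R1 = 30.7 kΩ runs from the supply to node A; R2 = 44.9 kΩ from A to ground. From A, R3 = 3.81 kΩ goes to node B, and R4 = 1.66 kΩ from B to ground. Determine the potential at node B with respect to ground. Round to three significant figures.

Node A sees R2 in parallel with the series input of stage 2, R3 + R4 = 5.470 kΩ.
R2 ‖ (R3+R4) = 4.876 kΩ.
First divider: V_A = V_supply · 4.876/(30.7 + 4.876) = 5.482 V.
Stage 2 is unloaded, so V_B = V_A · R4/(R3+R4) = 5.482 × 1.66/5.470 = 1.664 V.

V_B ≈ 1.66 V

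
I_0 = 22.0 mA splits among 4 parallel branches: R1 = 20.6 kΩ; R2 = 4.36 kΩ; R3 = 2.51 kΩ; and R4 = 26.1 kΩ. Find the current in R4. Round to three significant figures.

Total conductance ΣG = 1/20.6 + 1/4.36 + 1/2.51 + 1/26.1 = 0.7146 (units of 1/kΩ).
Current divider: I(R4) = I_0 · G_k/ΣG = 22.0 × (0.03831/0.7146) = 22.0 × 0.05361 = 1.180 mA.

I ≈ 1.18 mA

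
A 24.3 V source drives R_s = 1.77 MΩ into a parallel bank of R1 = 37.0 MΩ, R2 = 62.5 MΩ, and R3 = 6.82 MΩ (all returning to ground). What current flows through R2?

Combine the parallel branches: R_p = (1/37.0 + 1/62.5 + 1/6.82)⁻¹ = 5.273 MΩ.
V_A = 24.3 × 5.273/7.043 = 18.19 V.
Branch current I = V_A/R2 = 18.19/62.5 = 0.2911 µA.

I ≈ 0.291 µA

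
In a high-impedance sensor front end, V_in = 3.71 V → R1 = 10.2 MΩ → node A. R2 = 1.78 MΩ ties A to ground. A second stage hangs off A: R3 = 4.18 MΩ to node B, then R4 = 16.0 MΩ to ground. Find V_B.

The second stage (R3 + R4 = 20.18 MΩ) loads node A in parallel with R2.
R2 ‖ (R3+R4) = 1.636 MΩ.
So V_A = 3.71 × 0.1382 = 0.5127 V.
V_B = V_A × 0.7929 = 0.4065 V.

V_B ≈ 0.407 V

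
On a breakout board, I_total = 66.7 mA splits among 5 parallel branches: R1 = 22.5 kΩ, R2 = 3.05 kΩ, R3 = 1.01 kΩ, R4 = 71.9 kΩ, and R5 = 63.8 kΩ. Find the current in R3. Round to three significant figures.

Total conductance ΣG = 1/22.5 + 1/3.05 + 1/1.01 + 1/71.9 + 1/63.8 = 1.392 (units of 1/kΩ).
R3 takes the fraction G_k/ΣG = 0.9901/1.392 = 0.7113, so I = 66.7 × 0.7113 = 47.44 mA.

I ≈ 47.4 mA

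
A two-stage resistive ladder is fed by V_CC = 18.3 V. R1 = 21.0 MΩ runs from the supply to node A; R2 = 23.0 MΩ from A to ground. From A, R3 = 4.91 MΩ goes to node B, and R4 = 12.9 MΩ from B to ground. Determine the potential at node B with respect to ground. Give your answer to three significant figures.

V_B ≈ 4.29 V

The second stage (R3 + R4 = 17.81 MΩ) loads node A in parallel with R2.
Effective lower resistance at A: R2 ‖ 17.81 = 10.04 MΩ.
So V_A = 18.3 × 0.3234 = 5.918 V.
Stage 2 is unloaded, so V_B = V_A · R4/(R3+R4) = 5.918 × 12.9/17.81 = 4.287 V.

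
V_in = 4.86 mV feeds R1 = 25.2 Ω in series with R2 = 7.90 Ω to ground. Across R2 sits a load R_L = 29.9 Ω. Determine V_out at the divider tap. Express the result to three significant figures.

V_out ≈ 0.966 mV

First combine the lower leg with the load: R2 ‖ R_L = 6.249 Ω.
Now apply the divider: V_out = 4.86 × 0.1987 = 0.9657 mV.
(Unloaded it would be 1.16 mV; the load pulls it down.)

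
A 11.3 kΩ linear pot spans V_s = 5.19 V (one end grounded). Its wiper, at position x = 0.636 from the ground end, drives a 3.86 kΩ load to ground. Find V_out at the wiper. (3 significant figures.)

Split the track: R_lower = x·R_p = 7.187 kΩ, R_upper = (1−x)·R_p = 4.113 kΩ.
Lower segment in parallel with the load: 7.187 ‖ 3.86 = 2.511 kΩ.
Then V_out = V_s · 2.511/(4.113 + 2.511) = 1.967 V.
(Unloaded: V_out = x·V_s = 3.30 V.)

V_out ≈ 1.97 V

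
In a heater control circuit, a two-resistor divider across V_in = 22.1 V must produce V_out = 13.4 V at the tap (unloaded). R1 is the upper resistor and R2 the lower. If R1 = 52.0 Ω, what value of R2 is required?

Required fraction k = V_out/V_in = 0.6063.
So R2 = R1 · V_out/(V_in − V_out) = 52.0 × 13.4/(22.1 − 13.4) = 52.0 × 1.540 = 80.09 Ω.

R2 ≈ 80.1 Ω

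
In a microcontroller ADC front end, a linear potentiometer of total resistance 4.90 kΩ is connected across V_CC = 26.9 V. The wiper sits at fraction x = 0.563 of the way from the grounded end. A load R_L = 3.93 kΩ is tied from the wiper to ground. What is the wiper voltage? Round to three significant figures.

Lower segment x·R_p = 2.759 kΩ; upper segment (1−x)·R_p = 2.141 kΩ.
R_L loads the lower segment: effective lower R = 1.621 kΩ.
V_out = 26.9 × 1.621/(2.141 + 1.621) = 11.59 V.

V_out ≈ 11.6 V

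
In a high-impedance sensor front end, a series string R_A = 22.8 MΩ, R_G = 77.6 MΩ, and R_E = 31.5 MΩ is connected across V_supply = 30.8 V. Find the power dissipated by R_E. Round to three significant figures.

P ≈ 1.72 µW

Series current I = V_supply/ΣR = 30.8/131.9 = 0.2335 µA.
P = I²R = 0.05453 × 31.5 = 1.718 µW.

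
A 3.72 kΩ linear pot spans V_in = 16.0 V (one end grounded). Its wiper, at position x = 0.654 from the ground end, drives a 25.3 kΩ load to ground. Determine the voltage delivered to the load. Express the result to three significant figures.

The pot divides into 1.287 kΩ above the wiper and 2.433 kΩ below.
R_L loads the lower segment: effective lower R = 2.219 kΩ.
V_out = 16.0 × 2.219/(1.287 + 2.219) = 10.13 V.
(Unloaded: V_out = x·V_in = 10.5 V.)

V_out ≈ 10.1 V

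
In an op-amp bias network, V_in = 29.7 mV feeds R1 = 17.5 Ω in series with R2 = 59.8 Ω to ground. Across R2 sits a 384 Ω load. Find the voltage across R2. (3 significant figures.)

R2 ‖ R_L = (59.8 × 384)/(59.8 + 384) = 51.74 Ω.
Then V_out = V_in · R2'/(R1 + R2') = 29.7 × 51.74/69.24 = 22.19 mV.

V_out ≈ 22.2 mV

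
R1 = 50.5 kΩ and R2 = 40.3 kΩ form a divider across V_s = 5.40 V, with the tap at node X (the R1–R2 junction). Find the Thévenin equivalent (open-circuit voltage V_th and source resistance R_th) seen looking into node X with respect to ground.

With X open, the divider is unloaded: V_th = 5.40 × 40.3/90.80 = 2.397 V.
Looking into X with the source shorted: R_th = R1·R2/(R1+R2) = 50.50 × 40.3/90.80 = 22.41 kΩ.

V_th ≈ 2.40 V, R_th ≈ 22.4 kΩ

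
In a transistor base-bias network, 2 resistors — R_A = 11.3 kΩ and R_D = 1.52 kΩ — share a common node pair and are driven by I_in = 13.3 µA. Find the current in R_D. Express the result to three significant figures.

I ≈ 11.7 µA

For two parallel branches, I_k = I_in · (other R)/(sum of R).
So I = 13.3 × 11.3/12.82 = 11.72 µA.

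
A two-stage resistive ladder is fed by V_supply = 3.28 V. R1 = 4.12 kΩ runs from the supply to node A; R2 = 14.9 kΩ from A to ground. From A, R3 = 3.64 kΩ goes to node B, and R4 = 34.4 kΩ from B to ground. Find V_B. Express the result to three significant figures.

V_B ≈ 2.14 V

Looking into the second stage from A: R3 + R4 = 38.04 kΩ appears in parallel with R2.
R2 ‖ (R3+R4) = 10.71 kΩ.
V_A = 3.28 × 10.71/(4.12 + 10.71) = 2.369 V.
Then the unloaded second divider: V_B = V_A × R4/(R3+R4) = 2.369 × 0.9043 = 2.142 V.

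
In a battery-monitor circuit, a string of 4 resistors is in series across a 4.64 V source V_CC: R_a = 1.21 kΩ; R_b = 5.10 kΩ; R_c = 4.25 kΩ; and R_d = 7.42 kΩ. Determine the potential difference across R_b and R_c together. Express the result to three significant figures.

V ≈ 2.41 V

ΣR = 1.21 + 5.10 + 4.25 + 7.42 = 17.98 kΩ.
R_{R_b..R_c} = 5.10 + 4.25 = 9.350 kΩ.
By the voltage-divider rule, V = 4.64 × 9.350/17.98 = 2.413 V.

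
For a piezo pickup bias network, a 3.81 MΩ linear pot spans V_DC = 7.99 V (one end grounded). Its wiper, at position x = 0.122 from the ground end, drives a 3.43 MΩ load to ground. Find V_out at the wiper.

V_out ≈ 0.871 V

The pot divides into 3.345 MΩ above the wiper and 0.4648 MΩ below.
Lower segment in parallel with the load: 0.4648 ‖ 3.43 = 0.4093 MΩ.
Loaded-divider output: V_out = 7.99 × 0.1090 = 0.8711 V.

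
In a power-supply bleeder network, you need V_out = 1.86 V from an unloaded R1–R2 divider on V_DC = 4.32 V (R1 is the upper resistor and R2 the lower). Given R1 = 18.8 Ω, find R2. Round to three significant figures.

V_out/V_DC = R2/(R1+R2) = 0.4306.
So R2 = R1 · V_out/(V_DC − V_out) = 18.8 × 1.86/(4.32 − 1.86) = 18.8 × 0.7561 = 14.21 Ω.

R2 ≈ 14.2 Ω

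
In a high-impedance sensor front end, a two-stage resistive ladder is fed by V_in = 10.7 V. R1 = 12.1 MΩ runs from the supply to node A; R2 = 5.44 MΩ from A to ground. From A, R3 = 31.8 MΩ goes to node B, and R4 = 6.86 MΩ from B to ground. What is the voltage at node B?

V_B ≈ 0.537 V

The second stage (R3 + R4 = 38.66 MΩ) loads node A in parallel with R2.
Effective lower resistance at A: R2 ‖ 38.66 = 4.769 MΩ.
So V_A = 10.7 × 0.2827 = 3.025 V.
V_B = V_A × 0.1774 = 0.5368 V.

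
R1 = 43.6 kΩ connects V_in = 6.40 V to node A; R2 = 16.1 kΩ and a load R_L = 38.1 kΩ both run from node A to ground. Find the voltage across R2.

The load sits in parallel with R2, giving an effective lower resistance R2' = R2·R_L/(R2+R_L) = 11.32 kΩ.
Then V_out = V_in · R2'/(R1 + R2') = 6.40 × 11.32/54.92 = 1.319 V.

V_out ≈ 1.32 V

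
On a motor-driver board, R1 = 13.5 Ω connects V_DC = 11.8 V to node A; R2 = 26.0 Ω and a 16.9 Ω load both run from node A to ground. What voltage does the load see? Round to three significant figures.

V_out ≈ 5.09 V

The load sits in parallel with R2, giving an effective lower resistance R2' = R2·R_L/(R2+R_L) = 10.24 Ω.
Now apply the divider: V_out = 11.8 × 0.4314 = 5.090 V.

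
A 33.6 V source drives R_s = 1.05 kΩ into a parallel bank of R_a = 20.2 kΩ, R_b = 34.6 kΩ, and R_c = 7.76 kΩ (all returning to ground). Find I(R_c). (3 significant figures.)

Parallel bank: R_p = 1/(1/20.2 + 1/34.6 + 1/7.76) = 4.825 kΩ.
V_A = 33.6 × 4.825/5.875 = 27.59 V.
I(R_c) = V_A / R_c = 27.59/7.76 = 3.556 mA.
(Equivalently: I_total = 5.720 mA, then current-divider fraction G_k/ΣG = 0.6217.)

I ≈ 3.56 mA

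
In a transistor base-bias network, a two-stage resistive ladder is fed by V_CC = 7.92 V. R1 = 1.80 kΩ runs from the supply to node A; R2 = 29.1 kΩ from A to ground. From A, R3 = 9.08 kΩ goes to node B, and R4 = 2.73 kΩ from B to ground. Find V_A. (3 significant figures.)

V_A ≈ 6.52 V

The second stage (R3 + R4 = 11.81 kΩ) loads node A in parallel with R2.
R2 ‖ (R3+R4) = 8.401 kΩ.
V_A = 7.92 × 8.401/(1.80 + 8.401) = 6.522 V.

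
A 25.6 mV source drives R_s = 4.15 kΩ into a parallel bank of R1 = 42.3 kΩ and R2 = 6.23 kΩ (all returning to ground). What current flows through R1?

I ≈ 0.343 µA

Parallel bank: R_p = 1/(1/42.3 + 1/6.23) = 5.430 kΩ.
V_A = 25.6 × 5.430/9.580 = 14.51 mV.
I(R1) = V_A / R1 = 14.51/42.3 = 0.3430 µA.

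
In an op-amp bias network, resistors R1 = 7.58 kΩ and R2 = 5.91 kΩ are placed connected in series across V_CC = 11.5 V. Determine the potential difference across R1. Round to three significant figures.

V ≈ 6.46 V

ΣR = 7.58 + 5.91 = 13.49 kΩ.
V = V_CC · R/ΣR = 11.5 × 0.5619 = 6.462 V.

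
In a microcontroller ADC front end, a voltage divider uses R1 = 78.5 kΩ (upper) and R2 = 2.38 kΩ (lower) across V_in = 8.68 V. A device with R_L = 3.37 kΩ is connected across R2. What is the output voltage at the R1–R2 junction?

V_out ≈ 0.152 V

The load sits in parallel with R2, giving an effective lower resistance R2' = R2·R_L/(R2+R_L) = 1.395 kΩ.
Voltage divider with the loaded lower leg: V_out = 8.68 × 1.395/(78.5 + 1.395) = 8.68 × 0.01746 = 0.1515 V.
(Unloaded it would be 0.255 V; the load pulls it down.)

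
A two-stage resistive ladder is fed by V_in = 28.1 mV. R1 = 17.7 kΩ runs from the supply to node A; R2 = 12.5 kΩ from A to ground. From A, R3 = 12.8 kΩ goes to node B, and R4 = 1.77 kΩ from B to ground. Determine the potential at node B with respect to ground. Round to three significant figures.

Node A sees R2 in parallel with the series input of stage 2, R3 + R4 = 14.57 kΩ.
R2 ‖ (R3+R4) = 6.728 kΩ.
V_A = 28.1 × 6.728/(17.7 + 6.728) = 7.739 mV.
Stage 2 is unloaded, so V_B = V_A · R4/(R3+R4) = 7.739 × 1.77/14.57 = 0.9402 mV.

V_B ≈ 0.940 mV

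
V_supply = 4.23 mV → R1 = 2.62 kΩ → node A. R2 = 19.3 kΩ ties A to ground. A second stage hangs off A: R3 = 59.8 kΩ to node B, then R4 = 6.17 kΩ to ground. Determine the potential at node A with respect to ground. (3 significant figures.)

V_A ≈ 3.60 mV

The second stage (R3 + R4 = 65.97 kΩ) loads node A in parallel with R2.
R2 ‖ (R3+R4) = 14.93 kΩ.
So V_A = 4.23 × 0.8507 = 3.599 mV.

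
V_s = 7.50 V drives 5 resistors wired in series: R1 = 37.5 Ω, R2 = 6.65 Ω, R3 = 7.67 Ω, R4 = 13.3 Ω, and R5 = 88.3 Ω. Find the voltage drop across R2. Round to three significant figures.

Total series resistance ΣR = 37.5 + 6.65 + 7.67 + 13.3 + 88.3 = 153.4 Ω.
V = V_s · R/ΣR = 7.50 × 0.04335 = 0.3251 V.

V ≈ 0.325 V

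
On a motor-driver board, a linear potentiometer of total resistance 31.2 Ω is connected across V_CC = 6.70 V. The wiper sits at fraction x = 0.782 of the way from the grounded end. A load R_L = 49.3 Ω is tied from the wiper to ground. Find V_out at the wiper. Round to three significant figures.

V_out ≈ 4.73 V

The pot divides into 6.802 Ω above the wiper and 24.40 Ω below.
Lower segment in parallel with the load: 24.40 ‖ 49.3 = 16.32 Ω.
Loaded-divider output: V_out = 6.70 × 0.7058 = 4.729 V.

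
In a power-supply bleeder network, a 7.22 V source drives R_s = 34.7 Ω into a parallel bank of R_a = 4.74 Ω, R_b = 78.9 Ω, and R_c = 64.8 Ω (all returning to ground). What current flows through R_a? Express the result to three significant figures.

Equivalent of the parallel group: R_p = 4.183 Ω.
V_A = 7.22 × 4.183/38.88 = 0.7767 V.
I(R_a) = V_A / R_a = 0.7767/4.74 = 0.1639 A.
(Check via current divider: I_total = 0.1857 A; share G_k/ΣG = 0.8824 → same result.)

I ≈ 0.164 A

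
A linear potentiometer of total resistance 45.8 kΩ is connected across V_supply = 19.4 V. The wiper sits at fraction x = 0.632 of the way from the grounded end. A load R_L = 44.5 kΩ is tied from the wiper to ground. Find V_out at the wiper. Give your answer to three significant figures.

Split the track: R_lower = x·R_p = 28.95 kΩ, R_upper = (1−x)·R_p = 16.85 kΩ.
(x·R_p) ‖ R_L = 17.54 kΩ.
Then V_out = V_supply · 17.54/(16.85 + 17.54) = 9.893 V.

V_out ≈ 9.89 V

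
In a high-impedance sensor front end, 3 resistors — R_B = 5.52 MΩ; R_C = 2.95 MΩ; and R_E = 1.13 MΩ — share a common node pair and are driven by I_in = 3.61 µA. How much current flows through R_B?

I ≈ 0.465 µA

Conductances: ΣG = 1/5.52 + 1/2.95 + 1/1.13 = 1.405 (1/MΩ).
R_B takes the fraction G_k/ΣG = 0.1812/1.405 = 0.1289, so I = 3.61 × 0.1289 = 0.4654 µA.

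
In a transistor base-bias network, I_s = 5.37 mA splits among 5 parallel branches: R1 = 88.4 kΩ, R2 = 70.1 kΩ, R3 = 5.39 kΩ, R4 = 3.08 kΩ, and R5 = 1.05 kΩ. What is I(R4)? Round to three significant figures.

Total conductance ΣG = 1/88.4 + 1/70.1 + 1/5.39 + 1/3.08 + 1/1.05 = 1.488 (units of 1/kΩ).
R4 takes the fraction G_k/ΣG = 0.3247/1.488 = 0.2182, so I = 5.37 × 0.2182 = 1.172 mA.

I ≈ 1.17 mA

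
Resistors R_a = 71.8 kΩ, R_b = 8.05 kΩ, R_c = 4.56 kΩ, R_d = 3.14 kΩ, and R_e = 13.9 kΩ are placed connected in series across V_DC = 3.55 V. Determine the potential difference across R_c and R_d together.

ΣR = 71.8 + 8.05 + 4.56 + 3.14 + 13.9 = 101.5 kΩ.
R_{R_c..R_d} = 4.56 + 3.14 = 7.700 kΩ.
V = V_DC · R/ΣR = 3.55 × 0.07590 = 0.2694 V.

V ≈ 0.269 V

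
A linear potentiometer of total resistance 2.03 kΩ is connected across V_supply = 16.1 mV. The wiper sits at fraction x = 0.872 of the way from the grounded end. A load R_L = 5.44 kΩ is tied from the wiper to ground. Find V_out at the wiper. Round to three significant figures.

V_out ≈ 13.5 mV

Split the track: R_lower = x·R_p = 1.770 kΩ, R_upper = (1−x)·R_p = 0.2598 kΩ.
R_L loads the lower segment: effective lower R = 1.336 kΩ.
V_out = 16.1 × 1.336/(0.2598 + 1.336) = 13.48 mV.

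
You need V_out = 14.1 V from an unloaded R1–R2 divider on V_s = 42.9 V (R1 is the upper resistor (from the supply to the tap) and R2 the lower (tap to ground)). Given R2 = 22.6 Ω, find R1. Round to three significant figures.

Required fraction k = V_out/V_s = 0.3287.
So R1 = R2 · (V_s/V_out − 1) = 22.6 × (42.9/14.1 − 1) = 22.6 × 2.043 = 46.16 Ω.

R1 ≈ 46.2 Ω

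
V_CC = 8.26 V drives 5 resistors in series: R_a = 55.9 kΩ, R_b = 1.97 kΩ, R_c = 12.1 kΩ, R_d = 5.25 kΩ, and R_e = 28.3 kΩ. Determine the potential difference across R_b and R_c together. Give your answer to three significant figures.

V ≈ 1.12 V

Series total: ΣR = 55.9 + 1.97 + 12.1 + 5.25 + 28.3 = 103.5 kΩ.
R_{R_b..R_c} = 1.97 + 12.1 = 14.07 kΩ.
By the voltage-divider rule, V = 8.26 × 14.07/103.5 = 1.123 V.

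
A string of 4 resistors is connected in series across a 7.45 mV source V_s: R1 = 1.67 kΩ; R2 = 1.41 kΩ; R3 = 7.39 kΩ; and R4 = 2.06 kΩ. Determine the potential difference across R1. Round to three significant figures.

Total series resistance ΣR = 1.67 + 1.41 + 7.39 + 2.06 = 12.53 kΩ.
By the voltage-divider rule, V = 7.45 × 1.670/12.53 = 0.9929 mV.

V ≈ 0.993 mV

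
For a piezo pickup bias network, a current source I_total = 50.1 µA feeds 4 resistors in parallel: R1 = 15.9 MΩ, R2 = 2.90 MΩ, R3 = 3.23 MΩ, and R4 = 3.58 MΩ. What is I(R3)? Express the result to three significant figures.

ΣG = 1/15.9 + 1/2.90 + 1/3.23 + 1/3.58 = 0.9966.
By the current-divider rule, I = I_total · G_k/ΣG = 50.1 × 0.3106 = 15.56 µA.

I ≈ 15.6 µA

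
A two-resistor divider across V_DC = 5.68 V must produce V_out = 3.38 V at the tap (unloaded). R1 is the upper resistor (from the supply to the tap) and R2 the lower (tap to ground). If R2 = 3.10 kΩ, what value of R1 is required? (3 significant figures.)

Required fraction k = V_out/V_DC = 0.5951.
So R1 = R2 · (V_DC/V_out − 1) = 3.10 × (5.68/3.38 − 1) = 3.10 × 0.6805 = 2.109 kΩ.

R1 ≈ 2.11 kΩ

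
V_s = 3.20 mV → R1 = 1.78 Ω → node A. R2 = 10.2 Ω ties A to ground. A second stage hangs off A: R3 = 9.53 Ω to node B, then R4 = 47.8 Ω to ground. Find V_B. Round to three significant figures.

V_B ≈ 2.21 mV

Node A sees R2 in parallel with the series input of stage 2, R3 + R4 = 57.33 Ω.
Effective lower resistance at A: R2 ‖ 57.33 = 8.659 Ω.
So V_A = 3.20 × 0.8295 = 2.654 mV.
Then the unloaded second divider: V_B = V_A × R4/(R3+R4) = 2.654 × 0.8338 = 2.213 mV.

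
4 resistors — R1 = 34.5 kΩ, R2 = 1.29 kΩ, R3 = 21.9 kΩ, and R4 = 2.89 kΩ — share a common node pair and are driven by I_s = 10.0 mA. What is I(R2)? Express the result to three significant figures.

ΣG = 1/34.5 + 1/1.29 + 1/21.9 + 1/2.89 = 1.196.
Current divider: I(R2) = I_s · G_k/ΣG = 10.0 × (0.7752/1.196) = 10.0 × 0.6482 = 6.482 mA.

I ≈ 6.48 mA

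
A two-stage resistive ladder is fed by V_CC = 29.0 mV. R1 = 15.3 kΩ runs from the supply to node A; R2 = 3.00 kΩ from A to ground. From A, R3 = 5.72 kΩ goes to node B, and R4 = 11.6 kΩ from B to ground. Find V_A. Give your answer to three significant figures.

Looking into the second stage from A: R3 + R4 = 17.32 kΩ appears in parallel with R2.
R2 ‖ (R3+R4) = 2.557 kΩ.
First divider: V_A = V_CC · 2.557/(15.3 + 2.557) = 4.153 mV.

V_A ≈ 4.15 mV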